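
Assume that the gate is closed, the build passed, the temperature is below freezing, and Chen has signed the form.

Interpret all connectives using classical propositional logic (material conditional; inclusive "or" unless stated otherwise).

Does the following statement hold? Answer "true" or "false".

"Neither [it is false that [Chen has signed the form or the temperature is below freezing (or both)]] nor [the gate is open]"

True.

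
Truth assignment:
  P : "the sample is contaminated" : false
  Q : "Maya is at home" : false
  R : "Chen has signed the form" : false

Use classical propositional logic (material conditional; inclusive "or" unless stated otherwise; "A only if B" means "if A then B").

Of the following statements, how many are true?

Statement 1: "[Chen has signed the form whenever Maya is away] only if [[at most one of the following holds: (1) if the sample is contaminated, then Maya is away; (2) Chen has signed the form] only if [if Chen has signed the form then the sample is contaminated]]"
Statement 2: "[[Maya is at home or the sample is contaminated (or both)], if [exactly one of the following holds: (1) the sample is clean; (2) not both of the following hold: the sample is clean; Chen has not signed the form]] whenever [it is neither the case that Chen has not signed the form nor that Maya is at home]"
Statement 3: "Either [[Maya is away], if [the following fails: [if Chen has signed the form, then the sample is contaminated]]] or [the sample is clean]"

Statement 1: Parsed as (¬Q → R) → (((P → ¬Q) ↑ R) → (R → P))

¬Q = ¬F = T
¬Q → R = T → F = F
¬Q = ¬F = T
P → ¬Q = F → T = T
(P → ¬Q) ↑ R = T ↑ F = T
R → P = F → F = T
((P → ¬Q) ↑ R) → (R → P) = T → T = T
(¬Q → R) → (((P → ¬Q) ↑ R) → (R → P)) = F → T = T
Thus Statement 1 is true.

Statement 2: In symbols: (¬R ↓ Q) → ((¬P ⊕ (¬P ↑ ¬R)) → (Q ∨ P))

¬R = ¬F = T
¬R ↓ Q = T ↓ F = F
¬P = ¬F = T
¬P = ¬F = T
¬R = ¬F = T
¬P ↑ ¬R = T ↑ T = F
¬P ⊕ (¬P ↑ ¬R) = T ⊕ F = T
Q ∨ P = F ∨ F = F
(¬P ⊕ (¬P ↑ ¬R)) → (Q ∨ P) = T → F = F
(¬R ↓ Q) → ((¬P ⊕ (¬P ↑ ¬R)) → (Q ∨ P)) = F → F = T
Hence Statement 2 is true.

Statement 3: This is (¬(R → P) → ¬Q) ∨ ¬P.

R → P = F → F = T
¬(R → P) = ¬T = F
¬Q = ¬F = T
¬(R → P) → ¬Q = F → T = T
¬P = ¬F = T
(¬(R → P) → ¬Q) ∨ ¬P = T ∨ T = T
So Statement 3 is true.

3 of the 3 statements are true.

3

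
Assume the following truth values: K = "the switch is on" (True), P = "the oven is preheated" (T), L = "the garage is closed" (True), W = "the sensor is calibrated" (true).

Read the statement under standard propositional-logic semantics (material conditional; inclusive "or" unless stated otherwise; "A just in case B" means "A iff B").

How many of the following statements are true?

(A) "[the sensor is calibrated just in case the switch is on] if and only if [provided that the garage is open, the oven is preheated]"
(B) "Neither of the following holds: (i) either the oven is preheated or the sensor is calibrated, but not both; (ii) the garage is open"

(A): Parsed as (W iff K) iff (not L -> P)

W iff K = True iff True = True
not L = not True = False
not L -> P = False -> True = True
(W iff K) iff (not L -> P) = True iff True = True
So (A) is true.

(B): Formalization: (P xor W) nor not L

P xor W = True xor True = False
not L = not True = False
(P xor W) nor not L = False nor False = True
So (B) is true.

2 of the 2 statements are true ((A), (B)).

2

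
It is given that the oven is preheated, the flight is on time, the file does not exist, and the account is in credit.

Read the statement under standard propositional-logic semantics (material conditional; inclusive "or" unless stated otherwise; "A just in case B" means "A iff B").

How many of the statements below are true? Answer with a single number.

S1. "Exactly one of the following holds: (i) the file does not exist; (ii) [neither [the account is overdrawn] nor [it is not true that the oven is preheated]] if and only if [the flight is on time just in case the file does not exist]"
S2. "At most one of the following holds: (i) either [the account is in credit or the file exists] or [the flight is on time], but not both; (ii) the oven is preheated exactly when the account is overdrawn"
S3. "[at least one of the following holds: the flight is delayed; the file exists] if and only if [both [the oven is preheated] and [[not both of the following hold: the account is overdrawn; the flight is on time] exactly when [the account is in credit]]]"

Let D = "the file exists" (F), S = "the account is overdrawn" (F), M = "the oven is preheated" (T), V = "the flight is delayed" (F).

S1: Formalization: ~D xor ((S nor ~M) <-> (~V <-> ~D))

~D = ~F = T
~M = ~T = F
S nor ~M = F nor F = T
~V = ~F = T
~D = ~F = T
~V <-> ~D = T <-> T = T
(S nor ~M) <-> (~V <-> ~D) = T <-> T = T
~D xor ((S nor ~M) <-> (~V <-> ~D)) = T xor T = F
Thus S1 is false.

S2: This is ((~S | D) xor ~V) nand (M <-> S).

~S = ~F = T
~S | D = T | F = T
~V = ~F = T
(~S | D) xor ~V = T xor T = F
M <-> S = T <-> F = F
((~S | D) xor ~V) nand (M <-> S) = F nand F = T
Hence S2 is true.

S3: This is (V | D) <-> (M & ((S nand ~V) <-> ~S)).

V | D = F | F = F
~V = ~F = T
S nand ~V = F nand T = T
~S = ~F = T
(S nand ~V) <-> ~S = T <-> T = T
M & ((S nand ~V) <-> ~S) = T & T = T
(V | D) <-> (M & ((S nand ~V) <-> ~S)) = F <-> T = F
Hence S3 is false.

Count: 1.

1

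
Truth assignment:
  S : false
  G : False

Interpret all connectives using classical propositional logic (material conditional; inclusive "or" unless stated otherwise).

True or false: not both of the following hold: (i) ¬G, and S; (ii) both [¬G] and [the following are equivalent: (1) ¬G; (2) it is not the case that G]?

Parsed as (~G & S) nand (~G & (~G <-> ~G))

~G = ~F = T
~G & S = T & F = F
~G = ~F = T
~G = ~F = T
~G = ~F = T
~G <-> ~G = T <-> T = T
~G & (~G <-> ~G) = T & T = T
(~G & S) nand (~G & (~G <-> ~G)) = F nand T = T

True.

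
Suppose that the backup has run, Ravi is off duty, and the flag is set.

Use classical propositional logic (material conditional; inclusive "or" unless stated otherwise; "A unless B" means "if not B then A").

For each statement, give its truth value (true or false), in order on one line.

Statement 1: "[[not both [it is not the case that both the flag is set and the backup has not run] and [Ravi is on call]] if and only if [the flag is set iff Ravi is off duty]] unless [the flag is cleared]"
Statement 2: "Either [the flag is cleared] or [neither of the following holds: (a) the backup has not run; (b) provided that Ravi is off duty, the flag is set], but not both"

Statement 1 True; Statement 2 False

Let R = "the flag is set" (True), P = "the backup has run" (True), Q = "Ravi is on call" (False).

Statement 1: In symbols: (((R nand not P) nand Q) iff (R iff not Q)) or not R

not P = not True = False
R nand not P = True nand False = True
(R nand not P) nand Q = True nand False = True
not Q = not False = True
R iff not Q = True iff True = True
((R nand not P) nand Q) iff (R iff not Q) = True iff True = True
not R = not True = False
(((R nand not P) nand Q) iff (R iff not Q)) or not R = True or False = True
So Statement 1 is true.

Statement 2: Parsed as not R xor (not P nor (not Q -> R))

not R = not True = False
not P = not True = False
not Q = not False = True
not Q -> R = True -> True = True
not P nor (not Q -> R) = False nor True = False
not R xor (not P nor (not Q -> R)) = False xor False = False
Thus Statement 2 is false.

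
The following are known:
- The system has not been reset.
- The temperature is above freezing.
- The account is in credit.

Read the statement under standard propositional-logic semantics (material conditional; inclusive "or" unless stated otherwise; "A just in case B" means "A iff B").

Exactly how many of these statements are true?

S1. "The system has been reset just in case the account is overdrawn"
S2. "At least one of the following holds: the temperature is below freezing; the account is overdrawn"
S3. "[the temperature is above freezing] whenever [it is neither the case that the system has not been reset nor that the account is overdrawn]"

2

Let G = "the system has been reset" (F), H = "the account is overdrawn" (F), N = "the temperature is below freezing" (F).

S1: In symbols: G <-> H

G <-> H = F <-> F = T
Thus S1 is true.

S2: This is N | H.

N | H = F | F = F
Thus S2 is false.

S3: Parsed as (~G nor H) -> ~N

~G = ~F = T
~G nor H = T nor F = F
~N = ~F = T
(~G nor H) -> ~N = F -> T = T
Thus S3 is true.

True statements: 2.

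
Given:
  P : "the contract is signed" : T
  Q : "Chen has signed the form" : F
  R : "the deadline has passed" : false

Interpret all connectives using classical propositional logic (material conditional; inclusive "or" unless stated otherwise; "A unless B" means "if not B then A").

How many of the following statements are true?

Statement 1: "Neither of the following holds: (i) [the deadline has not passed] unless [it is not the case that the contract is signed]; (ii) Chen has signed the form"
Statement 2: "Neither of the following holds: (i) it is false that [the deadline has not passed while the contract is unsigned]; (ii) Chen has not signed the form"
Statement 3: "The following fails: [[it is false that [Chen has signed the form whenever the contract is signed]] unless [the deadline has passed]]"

0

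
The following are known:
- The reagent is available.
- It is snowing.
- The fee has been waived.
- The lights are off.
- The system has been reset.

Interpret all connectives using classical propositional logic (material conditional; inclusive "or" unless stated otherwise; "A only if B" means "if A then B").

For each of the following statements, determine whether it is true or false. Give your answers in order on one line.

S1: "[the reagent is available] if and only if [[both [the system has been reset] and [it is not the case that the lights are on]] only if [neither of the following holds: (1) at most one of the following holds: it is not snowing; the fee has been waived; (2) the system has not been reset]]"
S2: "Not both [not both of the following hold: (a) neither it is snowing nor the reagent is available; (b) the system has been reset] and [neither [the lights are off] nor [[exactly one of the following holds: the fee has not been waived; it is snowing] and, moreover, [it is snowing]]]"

Let P = "the reagent is available" (T), U = "the system has been reset" (T), S = "the lights are on" (F), Q = "it is snowing" (T), R = "the fee has been waived" (T).

S1: In symbols: P <-> ((U & ~S) -> ((~Q nand R) nor ~U))

~S = ~F = T
U & ~S = T & T = T
~Q = ~T = F
~Q nand R = F nand T = T
~U = ~T = F
(~Q nand R) nor ~U = T nor F = F
(U & ~S) -> ((~Q nand R) nor ~U) = T -> F = F
P <-> ((U & ~S) -> ((~Q nand R) nor ~U)) = T <-> F = F
Thus S1 is false.

S2: In symbols: ((Q nor P) nand U) nand (~S nor ((~R xor Q) & Q))

Q nor P = T nor T = F
(Q nor P) nand U = F nand T = T
~S = ~F = T
~R = ~T = F
~R xor Q = F xor T = T
(~R xor Q) & Q = T & T = T
~S nor ((~R xor Q) & Q) = T nor T = F
((Q nor P) nand U) nand (~S nor ((~R xor Q) & Q)) = T nand F = T
Hence S2 is true.

S1 false; S2 true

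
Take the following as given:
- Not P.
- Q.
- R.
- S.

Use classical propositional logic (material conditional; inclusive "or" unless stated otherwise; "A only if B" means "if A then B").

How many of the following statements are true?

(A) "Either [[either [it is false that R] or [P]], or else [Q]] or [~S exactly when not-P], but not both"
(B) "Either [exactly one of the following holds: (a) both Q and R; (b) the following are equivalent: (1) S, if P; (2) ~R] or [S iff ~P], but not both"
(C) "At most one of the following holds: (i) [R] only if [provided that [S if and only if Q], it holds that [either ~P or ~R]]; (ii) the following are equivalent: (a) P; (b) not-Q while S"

(A): This is ((not R or P) or Q) xor (not S iff not P).

not R = not True = False
not R or P = False or False = False
(not R or P) or Q = False or True = True
not S = not True = False
not P = not False = True
not S iff not P = False iff True = False
((not R or P) or Q) xor (not S iff not P) = True xor False = True
Thus (A) is true.

(B): This is ((Q and R) xor ((P -> S) iff not R)) xor (S iff not P).

Q and R = True and True = True
P -> S = False -> True = True
not R = not True = False
(P -> S) iff not R = True iff False = False
(Q and R) xor ((P -> S) iff not R) = True xor False = True
not P = not False = True
S iff not P = True iff True = True
((Q and R) xor ((P -> S) iff not R)) xor (S iff not P) = True xor True = False
Thus (B) is false.

(C): In symbols: (R -> ((S iff Q) -> (not P or not R))) nand (P iff (not Q and S))

S iff Q = True iff True = True
not P = not False = True
not R = not True = False
not P or not R = True or False = True
(S iff Q) -> (not P or not R) = True -> True = True
R -> ((S iff Q) -> (not P or not R)) = True -> True = True
not Q = not True = False
not Q and S = False and True = False
P iff (not Q and S) = False iff False = True
(R -> ((S iff Q) -> (not P or not R))) nand (P iff (not Q and S)) = True nand True = False
Thus (C) is false.

1 of the 3 statements is true.

1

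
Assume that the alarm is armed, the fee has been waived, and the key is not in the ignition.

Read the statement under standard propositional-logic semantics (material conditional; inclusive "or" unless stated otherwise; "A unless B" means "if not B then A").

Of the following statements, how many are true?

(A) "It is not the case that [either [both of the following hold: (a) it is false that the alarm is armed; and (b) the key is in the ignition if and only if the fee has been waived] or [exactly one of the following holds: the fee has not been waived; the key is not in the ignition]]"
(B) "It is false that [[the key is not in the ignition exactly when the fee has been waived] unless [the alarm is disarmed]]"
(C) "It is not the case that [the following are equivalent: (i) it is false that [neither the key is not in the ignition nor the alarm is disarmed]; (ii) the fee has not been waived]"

Let P = "the alarm is armed" (T), R = "the key is in the ignition" (F), Q = "the fee has been waived" (T).

(A): Parsed as ~((~P & (R <-> Q)) | (~Q xor ~R))

~P = ~T = F
R <-> Q = F <-> T = F
~P & (R <-> Q) = F & F = F
~Q = ~T = F
~R = ~F = T
~Q xor ~R = F xor T = T
(~P & (R <-> Q)) | (~Q xor ~R) = F | T = T
~((~P & (R <-> Q)) | (~Q xor ~R)) = ~T = F
Thus (A) is false.

(B): Parsed as ~((~R <-> Q) | ~P)

~R = ~F = T
~R <-> Q = T <-> T = T
~P = ~T = F
(~R <-> Q) | ~P = T | F = T
~((~R <-> Q) | ~P) = ~T = F
Thus (B) is false.

(C): This is ~(~(~R nor ~P) <-> ~Q).

~R = ~F = T
~P = ~T = F
~R nor ~P = T nor F = F
~(~R nor ~P) = ~F = T
~Q = ~T = F
~(~R nor ~P) <-> ~Q = T <-> F = F
~(~(~R nor ~P) <-> ~Q) = ~F = T
Thus (C) is true.

Count: 1.

1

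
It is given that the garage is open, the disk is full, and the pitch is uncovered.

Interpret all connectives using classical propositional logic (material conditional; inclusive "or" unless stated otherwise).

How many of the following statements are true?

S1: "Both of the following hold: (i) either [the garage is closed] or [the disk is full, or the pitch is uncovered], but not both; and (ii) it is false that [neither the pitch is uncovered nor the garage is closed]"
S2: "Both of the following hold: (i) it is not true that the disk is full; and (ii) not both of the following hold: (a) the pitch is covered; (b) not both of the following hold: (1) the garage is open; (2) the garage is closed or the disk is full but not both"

1

Let V = "the garage is closed" (F), K = "the disk is full" (T), S = "the pitch is covered" (F).

S1: Parsed as (V xor (K | ~S)) & ~(~S nor V)

~S = ~F = T
K | ~S = T | T = T
V xor (K | ~S) = F xor T = T
~S = ~F = T
~S nor V = T nor F = F
~(~S nor V) = ~F = T
(V xor (K | ~S)) & ~(~S nor V) = T & T = T
Hence S1 is true.

S2: Formalization: ~K & (S nand (~V nand (V xor K)))

~K = ~T = F
~V = ~F = T
V xor K = F xor T = T
~V nand (V xor K) = T nand T = F
S nand (~V nand (V xor K)) = F nand F = T
~K & (S nand (~V nand (V xor K))) = F & T = F
So S2 is false.

1 of the 2 statements is true.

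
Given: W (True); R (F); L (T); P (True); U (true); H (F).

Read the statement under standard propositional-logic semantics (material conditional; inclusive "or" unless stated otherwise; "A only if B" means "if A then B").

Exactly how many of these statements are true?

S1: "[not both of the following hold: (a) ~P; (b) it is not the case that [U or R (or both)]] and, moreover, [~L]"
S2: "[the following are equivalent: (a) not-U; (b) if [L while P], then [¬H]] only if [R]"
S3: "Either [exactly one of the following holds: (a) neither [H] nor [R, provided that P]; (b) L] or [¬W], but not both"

S1: In symbols: (~P nand ~(U | R)) & ~L

~P = ~T = F
U | R = T | F = T
~(U | R) = ~T = F
~P nand ~(U | R) = F nand F = T
~L = ~T = F
(~P nand ~(U | R)) & ~L = T & F = F
Hence S1 is false.

S2: Parsed as (~U <-> ((L & P) -> ~H)) -> R

~U = ~T = F
L & P = T & T = T
~H = ~F = T
(L & P) -> ~H = T -> T = T
~U <-> ((L & P) -> ~H) = F <-> T = F
(~U <-> ((L & P) -> ~H)) -> R = F -> F = T
Hence S2 is true.

S3: Parsed as ((H nor (P -> R)) xor L) xor ~W

P -> R = T -> F = F
H nor (P -> R) = F nor F = T
(H nor (P -> R)) xor L = T xor T = F
~W = ~T = F
((H nor (P -> R)) xor L) xor ~W = F xor F = F
Hence S3 is false.

1 of the 3 statements is true.

1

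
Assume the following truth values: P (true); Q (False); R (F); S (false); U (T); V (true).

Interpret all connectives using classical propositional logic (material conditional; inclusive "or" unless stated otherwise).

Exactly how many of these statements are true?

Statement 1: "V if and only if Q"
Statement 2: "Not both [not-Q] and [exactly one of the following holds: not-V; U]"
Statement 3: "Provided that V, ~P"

0

Statement 1: Parsed as V ↔ Q

V ↔ Q = T ↔ F = F
Hence Statement 1 is false.

Statement 2: Formalization: ¬Q ↑ (¬V ⊕ U)

¬Q = ¬F = T
¬V = ¬T = F
¬V ⊕ U = F ⊕ T = T
¬Q ↑ (¬V ⊕ U) = T ↑ T = F
Thus Statement 2 is false.

Statement 3: This is V → ¬P.

¬P = ¬T = F
V → ¬P = T → F = F
So Statement 3 is false.

Count: 0.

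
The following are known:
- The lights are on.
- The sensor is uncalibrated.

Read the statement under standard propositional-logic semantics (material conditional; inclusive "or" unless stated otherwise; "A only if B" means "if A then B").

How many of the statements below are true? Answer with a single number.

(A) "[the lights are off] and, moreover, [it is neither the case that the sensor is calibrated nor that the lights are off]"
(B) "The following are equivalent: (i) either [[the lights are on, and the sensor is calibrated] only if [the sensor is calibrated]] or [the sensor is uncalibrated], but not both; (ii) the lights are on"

0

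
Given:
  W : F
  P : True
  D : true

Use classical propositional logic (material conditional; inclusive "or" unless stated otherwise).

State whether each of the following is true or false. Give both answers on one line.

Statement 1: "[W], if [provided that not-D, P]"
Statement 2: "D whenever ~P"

Statement 1 False, Statement 2 True

Statement 1: This is (not D -> P) -> W.

not D = not True = False
not D -> P = False -> True = True
(not D -> P) -> W = True -> False = False
Hence Statement 1 is false.

Statement 2: Parsed as not P -> D

not P = not True = False
not P -> D = False -> True = True
So Statement 2 is true.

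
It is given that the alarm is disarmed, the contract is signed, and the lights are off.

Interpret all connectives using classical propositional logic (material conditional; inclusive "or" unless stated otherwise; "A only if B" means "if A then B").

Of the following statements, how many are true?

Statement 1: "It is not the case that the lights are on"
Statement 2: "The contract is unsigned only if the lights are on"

2

Let R = "the lights are on" (False), Q = "the contract is signed" (True).

Statement 1: In symbols: not R

not R = not False = True
So Statement 1 is true.

Statement 2: Formalization: not Q -> R

not Q = not True = False
not Q -> R = False -> False = True
Thus Statement 2 is true.

Count: 2.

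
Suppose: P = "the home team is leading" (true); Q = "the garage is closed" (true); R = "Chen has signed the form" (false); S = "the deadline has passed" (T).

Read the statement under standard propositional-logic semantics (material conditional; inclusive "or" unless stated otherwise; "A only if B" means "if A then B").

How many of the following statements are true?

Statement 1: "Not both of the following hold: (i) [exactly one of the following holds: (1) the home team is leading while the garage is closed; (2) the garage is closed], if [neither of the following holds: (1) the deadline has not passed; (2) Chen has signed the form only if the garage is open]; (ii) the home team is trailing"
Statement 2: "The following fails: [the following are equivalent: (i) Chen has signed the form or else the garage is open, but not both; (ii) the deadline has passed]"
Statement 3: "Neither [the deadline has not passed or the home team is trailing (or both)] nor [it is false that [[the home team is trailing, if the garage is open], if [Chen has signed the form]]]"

Statement 1: In symbols: ((¬S ↓ (R → ¬Q)) → ((P ∧ Q) ⊕ Q)) ↑ ¬P

¬S = ¬T = F
¬Q = ¬T = F
R → ¬Q = F → F = T
¬S ↓ (R → ¬Q) = F ↓ T = F
P ∧ Q = T ∧ T = T
(P ∧ Q) ⊕ Q = T ⊕ T = F
(¬S ↓ (R → ¬Q)) → ((P ∧ Q) ⊕ Q) = F → F = T
¬P = ¬T = F
((¬S ↓ (R → ¬Q)) → ((P ∧ Q) ⊕ Q)) ↑ ¬P = T ↑ F = T
So Statement 1 is true.

Statement 2: Parsed as ¬((R ⊕ ¬Q) ↔ S)

¬Q = ¬T = F
R ⊕ ¬Q = F ⊕ F = F
(R ⊕ ¬Q) ↔ S = F ↔ T = F
¬((R ⊕ ¬Q) ↔ S) = ¬F = T
Hence Statement 2 is true.

Statement 3: In symbols: (¬S ∨ ¬P) ↓ ¬(R → (¬Q → ¬P))

¬S = ¬T = F
¬P = ¬T = F
¬S ∨ ¬P = F ∨ F = F
¬Q = ¬T = F
¬P = ¬T = F
¬Q → ¬P = F → F = T
R → (¬Q → ¬P) = F → T = T
¬(R → (¬Q → ¬P)) = ¬T = F
(¬S ∨ ¬P) ↓ ¬(R → (¬Q → ¬P)) = F ↓ F = T
Thus Statement 3 is true.

3 of the 3 statements are true (Statement 1, Statement 2, Statement 3).

3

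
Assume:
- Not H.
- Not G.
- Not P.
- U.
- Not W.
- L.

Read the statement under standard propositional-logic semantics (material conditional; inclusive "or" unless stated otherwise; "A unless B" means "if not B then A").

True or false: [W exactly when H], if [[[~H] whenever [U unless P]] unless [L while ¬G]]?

True.

Parsed as (((U or P) -> not H) or (L and not G)) -> (W iff H)

U or P = True or False = True
not H = not False = True
(U or P) -> not H = True -> True = True
not G = not False = True
L and not G = True and True = True
((U or P) -> not H) or (L and not G) = True or True = True
W iff H = False iff False = True
(((U or P) -> not H) or (L and not G)) -> (W iff H) = True -> True = True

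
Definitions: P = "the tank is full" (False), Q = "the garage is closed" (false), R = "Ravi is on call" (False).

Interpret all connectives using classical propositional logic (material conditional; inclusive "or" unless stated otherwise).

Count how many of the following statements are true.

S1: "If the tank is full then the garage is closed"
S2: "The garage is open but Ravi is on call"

S1: This is P -> Q.

P -> Q = F -> F = T
Thus S1 is true.

S2: Formalization: ~Q & R

~Q = ~F = T
~Q & R = T & F = F
So S2 is false.

Count: 1.

1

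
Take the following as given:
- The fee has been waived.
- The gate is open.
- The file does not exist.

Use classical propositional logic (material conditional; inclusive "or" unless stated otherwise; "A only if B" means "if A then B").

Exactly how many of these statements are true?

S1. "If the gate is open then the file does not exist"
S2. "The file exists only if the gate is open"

Let Q = "the gate is open" (True), R = "the file exists" (False).

S1: Formalization: Q -> not R

not R = not False = True
Q -> not R = True -> True = True
Hence S1 is true.

S2: Formalization: R -> Q

R -> Q = False -> True = True
Thus S2 is true.

2 of the 2 statements are true (S1, S2).

2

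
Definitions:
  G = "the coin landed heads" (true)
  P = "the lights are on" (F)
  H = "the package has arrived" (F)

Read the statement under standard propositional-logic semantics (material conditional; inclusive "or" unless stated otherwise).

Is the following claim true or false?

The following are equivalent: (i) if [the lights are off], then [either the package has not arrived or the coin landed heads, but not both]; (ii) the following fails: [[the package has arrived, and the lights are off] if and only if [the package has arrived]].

Parsed as (~P -> (~H xor G)) <-> ~((H & ~P) <-> H)

~P = ~F = T
~H = ~F = T
~H xor G = T xor T = F
~P -> (~H xor G) = T -> F = F
~P = ~F = T
H & ~P = F & T = F
(H & ~P) <-> H = F <-> F = T
~((H & ~P) <-> H) = ~T = F
(~P -> (~H xor G)) <-> ~((H & ~P) <-> H) = F <-> F = T

true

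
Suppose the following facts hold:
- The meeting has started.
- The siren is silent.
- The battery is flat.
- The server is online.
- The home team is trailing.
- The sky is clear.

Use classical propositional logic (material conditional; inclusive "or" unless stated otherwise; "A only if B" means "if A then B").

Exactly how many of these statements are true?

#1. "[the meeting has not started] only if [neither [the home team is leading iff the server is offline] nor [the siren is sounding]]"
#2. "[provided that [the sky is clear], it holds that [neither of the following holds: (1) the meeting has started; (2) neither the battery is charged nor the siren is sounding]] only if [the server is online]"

Let G = "the meeting has started" (T), N = "the home team is leading" (F), P = "the server is online" (T), S = "the siren is sounding" (F), V = "the sky is overcast" (F), M = "the battery is charged" (F).

#1: In symbols: ¬G → ((N ↔ ¬P) ↓ S)

¬G = ¬T = F
¬P = ¬T = F
N ↔ ¬P = F ↔ F = T
(N ↔ ¬P) ↓ S = T ↓ F = F
¬G → ((N ↔ ¬P) ↓ S) = F → F = T
Thus #1 is true.

#2: In symbols: (¬V → (G ↓ (M ↓ S))) → P

¬V = ¬F = T
M ↓ S = F ↓ F = T
G ↓ (M ↓ S) = T ↓ T = F
¬V → (G ↓ (M ↓ S)) = T → F = F
(¬V → (G ↓ (M ↓ S))) → P = F → T = T
Hence #2 is true.

True statements: 2.

2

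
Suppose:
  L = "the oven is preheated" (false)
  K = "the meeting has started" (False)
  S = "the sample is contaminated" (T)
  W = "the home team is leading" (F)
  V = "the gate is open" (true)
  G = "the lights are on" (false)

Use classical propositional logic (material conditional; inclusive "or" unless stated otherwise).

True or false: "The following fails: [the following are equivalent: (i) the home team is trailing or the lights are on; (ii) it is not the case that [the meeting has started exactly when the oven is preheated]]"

The statement is true.

Formalization: ~((~W | G) <-> ~(K <-> L))

~W = ~F = T
~W | G = T | F = T
K <-> L = F <-> F = T
~(K <-> L) = ~T = F
(~W | G) <-> ~(K <-> L) = T <-> F = F
~((~W | G) <-> ~(K <-> L)) = ~F = T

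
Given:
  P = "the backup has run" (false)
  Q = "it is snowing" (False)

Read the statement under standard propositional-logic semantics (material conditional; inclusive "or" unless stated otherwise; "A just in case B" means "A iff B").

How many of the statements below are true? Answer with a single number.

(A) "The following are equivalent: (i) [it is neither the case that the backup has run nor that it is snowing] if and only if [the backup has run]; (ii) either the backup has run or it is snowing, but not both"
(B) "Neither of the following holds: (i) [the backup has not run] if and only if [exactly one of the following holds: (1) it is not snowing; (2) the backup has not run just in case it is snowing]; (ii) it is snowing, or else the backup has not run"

1

(A): This is ((P ↓ Q) ↔ P) ↔ (P ⊕ Q).

P ↓ Q = F ↓ F = T
(P ↓ Q) ↔ P = T ↔ F = F
P ⊕ Q = F ⊕ F = F
((P ↓ Q) ↔ P) ↔ (P ⊕ Q) = F ↔ F = T
So (A) is true.

(B): In symbols: (¬P ↔ (¬Q ⊕ (¬P ↔ Q))) ↓ (Q ∨ ¬P)

¬P = ¬F = T
¬Q = ¬F = T
¬P = ¬F = T
¬P ↔ Q = T ↔ F = F
¬Q ⊕ (¬P ↔ Q) = T ⊕ F = T
¬P ↔ (¬Q ⊕ (¬P ↔ Q)) = T ↔ T = T
¬P = ¬F = T
Q ∨ ¬P = F ∨ T = T
(¬P ↔ (¬Q ⊕ (¬P ↔ Q))) ↓ (Q ∨ ¬P) = T ↓ T = F
Thus (B) is false.

1 of the 2 statements is true ((A)).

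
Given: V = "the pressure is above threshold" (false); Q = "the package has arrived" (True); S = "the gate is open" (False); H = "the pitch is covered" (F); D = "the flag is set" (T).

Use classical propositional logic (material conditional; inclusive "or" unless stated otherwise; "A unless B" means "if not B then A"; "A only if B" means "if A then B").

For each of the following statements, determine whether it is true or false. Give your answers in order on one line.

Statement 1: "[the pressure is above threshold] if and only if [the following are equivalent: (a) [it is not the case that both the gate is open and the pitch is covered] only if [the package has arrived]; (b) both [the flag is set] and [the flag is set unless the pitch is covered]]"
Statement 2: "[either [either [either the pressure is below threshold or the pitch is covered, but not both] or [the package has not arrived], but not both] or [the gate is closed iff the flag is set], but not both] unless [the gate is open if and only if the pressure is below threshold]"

Statement 1 F; Statement 2 F

Statement 1: This is V iff (((S nand H) -> Q) iff (D and (D or H))).

S nand H = False nand False = True
(S nand H) -> Q = True -> True = True
D or H = True or False = True
D and (D or H) = True and True = True
((S nand H) -> Q) iff (D and (D or H)) = True iff True = True
V iff (((S nand H) -> Q) iff (D and (D or H))) = False iff True = False
So Statement 1 is false.

Statement 2: Formalization: (((not V xor H) xor not Q) xor (not S iff D)) or (S iff not V)

not V = not False = True
not V xor H = True xor False = True
not Q = not True = False
(not V xor H) xor not Q = True xor False = True
not S = not False = True
not S iff D = True iff True = True
((not V xor H) xor not Q) xor (not S iff D) = True xor True = False
not V = not False = True
S iff not V = False iff True = False
(((not V xor H) xor not Q) xor (not S iff D)) or (S iff not V) = False or False = False
So Statement 2 is false.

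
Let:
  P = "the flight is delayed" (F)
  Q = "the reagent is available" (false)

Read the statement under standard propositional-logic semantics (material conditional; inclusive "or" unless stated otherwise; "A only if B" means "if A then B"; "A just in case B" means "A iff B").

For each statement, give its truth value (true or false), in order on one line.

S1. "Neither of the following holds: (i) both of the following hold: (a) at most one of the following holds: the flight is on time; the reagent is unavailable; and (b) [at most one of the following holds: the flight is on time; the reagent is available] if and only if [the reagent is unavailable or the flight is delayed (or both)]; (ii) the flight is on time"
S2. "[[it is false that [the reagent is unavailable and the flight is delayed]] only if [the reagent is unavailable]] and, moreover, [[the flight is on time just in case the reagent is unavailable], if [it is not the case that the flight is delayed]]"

S1 F, S2 T

S1: This is ((~P nand ~Q) & ((~P nand Q) <-> (~Q | P))) nor ~P.

~P = ~F = T
~Q = ~F = T
~P nand ~Q = T nand T = F
~P = ~F = T
~P nand Q = T nand F = T
~Q = ~F = T
~Q | P = T | F = T
(~P nand Q) <-> (~Q | P) = T <-> T = T
(~P nand ~Q) & ((~P nand Q) <-> (~Q | P)) = F & T = F
~P = ~F = T
((~P nand ~Q) & ((~P nand Q) <-> (~Q | P))) nor ~P = F nor T = F
So S1 is false.

S2: Formalization: (~(~Q & P) -> ~Q) & (~P -> (~P <-> ~Q))

~Q = ~F = T
~Q & P = T & F = F
~(~Q & P) = ~F = T
~Q = ~F = T
~(~Q & P) -> ~Q = T -> T = T
~P = ~F = T
~P = ~F = T
~Q = ~F = T
~P <-> ~Q = T <-> T = T
~P -> (~P <-> ~Q) = T -> T = T
(~(~Q & P) -> ~Q) & (~P -> (~P <-> ~Q)) = T & T = T
Thus S2 is true.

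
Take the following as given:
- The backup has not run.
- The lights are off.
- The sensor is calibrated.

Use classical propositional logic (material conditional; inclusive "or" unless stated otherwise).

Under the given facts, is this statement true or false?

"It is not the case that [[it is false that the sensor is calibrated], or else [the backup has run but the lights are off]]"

Let R = "the sensor is calibrated" (T), P = "the backup has run" (F), Q = "the lights are on" (F).
In symbols: ¬(¬R ∨ (P ∧ ¬Q))

¬R = ¬T = F
¬Q = ¬F = T
P ∧ ¬Q = F ∧ T = F
¬R ∨ (P ∧ ¬Q) = F ∨ F = F
¬(¬R ∨ (P ∧ ¬Q)) = ¬F = T

True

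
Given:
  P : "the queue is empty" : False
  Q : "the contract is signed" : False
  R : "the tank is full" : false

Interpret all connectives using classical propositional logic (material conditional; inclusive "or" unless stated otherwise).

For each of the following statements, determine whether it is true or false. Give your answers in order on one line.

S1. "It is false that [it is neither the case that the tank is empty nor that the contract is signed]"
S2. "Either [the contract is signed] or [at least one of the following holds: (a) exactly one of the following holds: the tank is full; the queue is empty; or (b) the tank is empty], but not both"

S1 T / S2 T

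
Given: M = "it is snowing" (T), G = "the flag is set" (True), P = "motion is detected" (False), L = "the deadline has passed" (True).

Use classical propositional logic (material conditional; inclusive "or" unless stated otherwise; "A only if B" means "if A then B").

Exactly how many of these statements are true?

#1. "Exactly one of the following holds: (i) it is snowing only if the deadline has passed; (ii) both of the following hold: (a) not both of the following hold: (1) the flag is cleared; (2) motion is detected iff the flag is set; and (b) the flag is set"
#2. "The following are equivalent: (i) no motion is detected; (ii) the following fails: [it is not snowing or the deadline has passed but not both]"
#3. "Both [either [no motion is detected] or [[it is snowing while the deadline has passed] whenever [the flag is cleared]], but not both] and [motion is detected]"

#1: In symbols: (M -> L) xor ((~G nand (P <-> G)) & G)

M -> L = T -> T = T
~G = ~T = F
P <-> G = F <-> T = F
~G nand (P <-> G) = F nand F = T
(~G nand (P <-> G)) & G = T & T = T
(M -> L) xor ((~G nand (P <-> G)) & G) = T xor T = F
Thus #1 is false.

#2: Parsed as ~P <-> ~(~M xor L)

~P = ~F = T
~M = ~T = F
~M xor L = F xor T = T
~(~M xor L) = ~T = F
~P <-> ~(~M xor L) = T <-> F = F
Thus #2 is false.

#3: Formalization: (~P xor (~G -> (M & L))) & P

~P = ~F = T
~G = ~T = F
M & L = T & T = T
~G -> (M & L) = F -> T = T
~P xor (~G -> (M & L)) = T xor T = F
(~P xor (~G -> (M & L))) & P = F & F = F
So #3 is false.

0 of the 3 statements are true (none).

0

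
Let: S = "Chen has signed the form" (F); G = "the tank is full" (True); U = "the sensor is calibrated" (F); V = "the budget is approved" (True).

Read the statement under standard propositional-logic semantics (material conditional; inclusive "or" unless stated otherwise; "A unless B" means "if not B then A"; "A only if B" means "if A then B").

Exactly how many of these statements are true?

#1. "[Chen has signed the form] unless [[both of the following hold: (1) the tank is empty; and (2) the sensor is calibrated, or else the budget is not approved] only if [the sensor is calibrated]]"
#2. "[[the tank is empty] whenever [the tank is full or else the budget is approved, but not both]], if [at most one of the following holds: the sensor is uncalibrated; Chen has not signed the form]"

#1: This is S or ((not G and (U or not V)) -> U).

not G = not True = False
not V = not True = False
U or not V = False or False = False
not G and (U or not V) = False and False = False
(not G and (U or not V)) -> U = False -> False = True
S or ((not G and (U or not V)) -> U) = False or True = True
Hence #1 is true.

#2: Formalization: (not U nand not S) -> ((G xor V) -> not G)

not U = not False = True
not S = not False = True
not U nand not S = True nand True = False
G xor V = True xor True = False
not G = not True = False
(G xor V) -> not G = False -> False = True
(not U nand not S) -> ((G xor V) -> not G) = False -> True = True
Thus #2 is true.

2 of the 2 statements are true.

2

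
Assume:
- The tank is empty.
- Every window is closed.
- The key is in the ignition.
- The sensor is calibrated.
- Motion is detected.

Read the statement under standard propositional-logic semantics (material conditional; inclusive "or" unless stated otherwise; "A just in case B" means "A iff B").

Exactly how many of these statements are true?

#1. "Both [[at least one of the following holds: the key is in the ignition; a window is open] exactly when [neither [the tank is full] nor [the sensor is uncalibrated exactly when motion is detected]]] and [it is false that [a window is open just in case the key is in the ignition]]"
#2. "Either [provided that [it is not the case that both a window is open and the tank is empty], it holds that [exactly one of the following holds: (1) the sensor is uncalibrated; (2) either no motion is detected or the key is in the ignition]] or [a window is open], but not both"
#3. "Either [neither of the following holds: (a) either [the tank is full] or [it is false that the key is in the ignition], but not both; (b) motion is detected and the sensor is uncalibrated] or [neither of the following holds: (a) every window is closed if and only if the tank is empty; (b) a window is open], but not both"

Let L = "the key is in the ignition" (True), R = "a window is open" (False), P = "the tank is full" (False), M = "the sensor is calibrated" (True), G = "motion is detected" (True).

#1: This is ((L or R) iff (P nor (not M iff G))) and not (R iff L).

L or R = True or False = True
not M = not True = False
not M iff G = False iff True = False
P nor (not M iff G) = False nor False = True
(L or R) iff (P nor (not M iff G)) = True iff True = True
R iff L = False iff True = False
not (R iff L) = not False = True
((L or R) iff (P nor (not M iff G))) and not (R iff L) = True and True = True
So #1 is true.

#2: Formalization: ((R nand not P) -> (not M xor (not G or L))) xor R

not P = not False = True
R nand not P = False nand True = True
not M = not True = False
not G = not True = False
not G or L = False or True = True
not M xor (not G or L) = False xor True = True
(R nand not P) -> (not M xor (not G or L)) = True -> True = True
((R nand not P) -> (not M xor (not G or L))) xor R = True xor False = True
Thus #2 is true.

#3: This is ((P xor not L) nor (G and not M)) xor ((not R iff not P) nor R).

not L = not True = False
P xor not L = False xor False = False
not M = not True = False
G and not M = True and False = False
(P xor not L) nor (G and not M) = False nor False = True
not R = not False = True
not P = not False = True
not R iff not P = True iff True = True
(not R iff not P) nor R = True nor False = False
((P xor not L) nor (G and not M)) xor ((not R iff not P) nor R) = True xor False = True
Thus #3 is true.

Count: 3.

3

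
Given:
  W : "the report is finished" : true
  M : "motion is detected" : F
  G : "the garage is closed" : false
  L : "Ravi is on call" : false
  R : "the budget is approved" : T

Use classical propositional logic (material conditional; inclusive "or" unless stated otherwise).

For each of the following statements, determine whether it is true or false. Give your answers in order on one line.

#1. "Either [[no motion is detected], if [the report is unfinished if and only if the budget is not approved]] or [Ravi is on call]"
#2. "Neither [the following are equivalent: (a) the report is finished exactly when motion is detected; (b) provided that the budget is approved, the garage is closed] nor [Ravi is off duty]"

#1 T / #2 F

#1: Parsed as ((not W iff not R) -> not M) or L

not W = not True = False
not R = not True = False
not W iff not R = False iff False = True
not M = not False = True
(not W iff not R) -> not M = True -> True = True
((not W iff not R) -> not M) or L = True or False = True
Thus #1 is true.

#2: In symbols: ((W iff M) iff (R -> G)) nor not L

W iff M = True iff False = False
R -> G = True -> False = False
(W iff M) iff (R -> G) = False iff False = True
not L = not False = True
((W iff M) iff (R -> G)) nor not L = True nor True = False
Thus #2 is false.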